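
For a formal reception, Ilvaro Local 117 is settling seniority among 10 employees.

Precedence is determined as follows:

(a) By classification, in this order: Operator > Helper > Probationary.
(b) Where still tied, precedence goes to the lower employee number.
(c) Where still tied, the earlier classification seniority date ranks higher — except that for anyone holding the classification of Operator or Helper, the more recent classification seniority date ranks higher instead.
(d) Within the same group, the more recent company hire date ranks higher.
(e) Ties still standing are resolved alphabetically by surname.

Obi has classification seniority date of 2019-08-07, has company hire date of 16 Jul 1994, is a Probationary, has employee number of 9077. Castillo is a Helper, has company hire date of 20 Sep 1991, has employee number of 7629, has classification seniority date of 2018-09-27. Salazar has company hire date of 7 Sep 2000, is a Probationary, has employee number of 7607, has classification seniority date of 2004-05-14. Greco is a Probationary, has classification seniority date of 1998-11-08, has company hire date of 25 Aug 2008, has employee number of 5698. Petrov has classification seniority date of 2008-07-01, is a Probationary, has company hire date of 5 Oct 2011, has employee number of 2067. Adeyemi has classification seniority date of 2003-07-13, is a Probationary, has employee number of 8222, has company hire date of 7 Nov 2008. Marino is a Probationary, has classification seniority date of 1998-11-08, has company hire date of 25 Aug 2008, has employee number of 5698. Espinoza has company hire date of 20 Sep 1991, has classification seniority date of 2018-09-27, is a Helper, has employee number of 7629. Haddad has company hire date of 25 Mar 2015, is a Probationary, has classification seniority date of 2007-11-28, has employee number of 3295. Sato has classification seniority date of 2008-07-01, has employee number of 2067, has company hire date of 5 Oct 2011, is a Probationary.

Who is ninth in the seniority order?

Adeyemi

By classification: Castillo and Espinoza (Helper); then Petrov, Sato, Haddad, Greco, Marino, Salazar, Adeyemi and Obi (Probationary).
Castillo and Espinoza both have employee number 7629, so the next rule applies.
Castillo and Espinoza both have classification seniority date 2018-09-27, so the next rule applies.
Castillo and Espinoza both have company hire date 20 Sep 1991, so the next rule applies.
Among Castillo and Espinoza, alphabetically by surname: Castillo before Espinoza.
Among Petrov, Sato, Haddad, Greco, Marino, Salazar, Adeyemi and Obi, by employee number (lower first): Petrov and Sato (2067) before Haddad (3295) before Greco and Marino (5698) before Salazar (7607) before Adeyemi (8222) before Obi (9077).
Petrov and Sato both have classification seniority date 2008-07-01, so the next rule applies.
Petrov and Sato both have company hire date 5 Oct 2011, so the next rule applies.
Among Petrov and Sato, alphabetically by surname: Petrov before Sato.
Greco and Marino both have classification seniority date 1998-11-08, so the next rule applies.
Greco and Marino both have company hire date 25 Aug 2008, so the next rule applies.
Among Greco and Marino, alphabetically by surname: Greco before Marino.
Order: Castillo, Espinoza, Petrov, Sato, Haddad, Greco, Marino, Salazar, Adeyemi, Obi.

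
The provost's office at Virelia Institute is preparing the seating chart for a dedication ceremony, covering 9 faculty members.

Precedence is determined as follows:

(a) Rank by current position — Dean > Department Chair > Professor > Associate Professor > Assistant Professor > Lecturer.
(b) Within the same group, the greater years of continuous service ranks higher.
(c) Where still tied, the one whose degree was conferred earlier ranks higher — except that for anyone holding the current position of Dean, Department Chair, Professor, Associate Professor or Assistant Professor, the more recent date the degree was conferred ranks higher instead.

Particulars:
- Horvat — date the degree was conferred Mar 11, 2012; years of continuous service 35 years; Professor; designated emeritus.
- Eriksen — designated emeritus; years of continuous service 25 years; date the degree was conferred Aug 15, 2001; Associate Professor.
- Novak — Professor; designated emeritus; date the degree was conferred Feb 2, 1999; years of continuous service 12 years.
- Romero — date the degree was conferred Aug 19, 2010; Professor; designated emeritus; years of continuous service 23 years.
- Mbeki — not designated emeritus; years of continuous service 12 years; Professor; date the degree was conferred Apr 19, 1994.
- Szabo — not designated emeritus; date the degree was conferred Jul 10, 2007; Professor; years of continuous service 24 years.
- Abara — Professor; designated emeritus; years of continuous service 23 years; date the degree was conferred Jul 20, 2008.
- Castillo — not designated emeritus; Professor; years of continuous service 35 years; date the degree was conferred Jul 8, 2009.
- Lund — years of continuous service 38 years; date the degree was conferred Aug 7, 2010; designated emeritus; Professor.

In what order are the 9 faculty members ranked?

By current position: Lund, Horvat, Castillo, Szabo, Romero, Abara, Novak and Mbeki (Professor); then Eriksen (Associate Professor).
Among Lund, Horvat, Castillo, Szabo, Romero, Abara, Novak and Mbeki, by years of continuous service (higher first): Lund (38 years) before Horvat and Castillo (35 years) before Szabo (24 years) before Romero and Abara (23 years) before Novak and Mbeki (12 years).
Among Horvat and Castillo, by date the degree was conferred (later first) (reversed rule for this group): Horvat (Mar 11, 2012) before Castillo (Jul 8, 2009).
Among Romero and Abara, by date the degree was conferred (later first) (reversed rule for this group): Romero (Aug 19, 2010) before Abara (Jul 20, 2008).
Among Novak and Mbeki, by date the degree was conferred (later first) (reversed rule for this group): Novak (Feb 2, 1999) before Mbeki (Apr 19, 1994).
Full order: Lund, Horvat, Castillo, Szabo, Romero, Abara, Novak, Mbeki, Eriksen.

Lund, Horvat, Castillo, Szabo, Romero, Abara, Novak, Mbeki, Eriksen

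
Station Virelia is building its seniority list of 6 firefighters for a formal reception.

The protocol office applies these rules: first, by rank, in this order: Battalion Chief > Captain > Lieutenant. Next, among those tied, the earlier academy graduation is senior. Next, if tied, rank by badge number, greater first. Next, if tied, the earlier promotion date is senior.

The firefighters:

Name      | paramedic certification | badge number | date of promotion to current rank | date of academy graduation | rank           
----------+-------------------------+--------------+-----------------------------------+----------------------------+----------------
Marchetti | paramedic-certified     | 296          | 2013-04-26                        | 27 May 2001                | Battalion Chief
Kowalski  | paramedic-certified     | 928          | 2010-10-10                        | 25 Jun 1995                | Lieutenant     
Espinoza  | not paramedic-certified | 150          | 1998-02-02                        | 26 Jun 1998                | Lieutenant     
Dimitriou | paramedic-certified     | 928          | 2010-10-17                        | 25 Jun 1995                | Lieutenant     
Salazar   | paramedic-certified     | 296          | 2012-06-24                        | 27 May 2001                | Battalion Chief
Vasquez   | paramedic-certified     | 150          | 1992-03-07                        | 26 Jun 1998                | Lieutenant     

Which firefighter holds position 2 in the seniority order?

By rank: Salazar and Marchetti (Battalion Chief); then Kowalski, Dimitriou, Vasquez and Espinoza (Lieutenant).
Salazar and Marchetti both have date of academy graduation 27 May 2001, so the next rule applies.
Salazar and Marchetti both have badge number 296, so the next rule applies.
Among Salazar and Marchetti, by date of promotion to current rank (earlier first): Salazar (2012-06-24) before Marchetti (2013-04-26).
Among Kowalski, Dimitriou, Vasquez and Espinoza, by date of academy graduation (earlier first): Kowalski and Dimitriou (25 Jun 1995) before Vasquez and Espinoza (26 Jun 1998).
Kowalski and Dimitriou both have badge number 928, so the next rule applies.
Among Kowalski and Dimitriou, by date of promotion to current rank (earlier first): Kowalski (2010-10-10) before Dimitriou (2010-10-17).
Vasquez and Espinoza both have badge number 150, so the next rule applies.
Among Vasquez and Espinoza, by date of promotion to current rank (earlier first): Vasquez (1992-03-07) before Espinoza (1998-02-02).
Order: Salazar, Marchetti, Kowalski, Dimitriou, Vasquez, Espinoza.

Marchetti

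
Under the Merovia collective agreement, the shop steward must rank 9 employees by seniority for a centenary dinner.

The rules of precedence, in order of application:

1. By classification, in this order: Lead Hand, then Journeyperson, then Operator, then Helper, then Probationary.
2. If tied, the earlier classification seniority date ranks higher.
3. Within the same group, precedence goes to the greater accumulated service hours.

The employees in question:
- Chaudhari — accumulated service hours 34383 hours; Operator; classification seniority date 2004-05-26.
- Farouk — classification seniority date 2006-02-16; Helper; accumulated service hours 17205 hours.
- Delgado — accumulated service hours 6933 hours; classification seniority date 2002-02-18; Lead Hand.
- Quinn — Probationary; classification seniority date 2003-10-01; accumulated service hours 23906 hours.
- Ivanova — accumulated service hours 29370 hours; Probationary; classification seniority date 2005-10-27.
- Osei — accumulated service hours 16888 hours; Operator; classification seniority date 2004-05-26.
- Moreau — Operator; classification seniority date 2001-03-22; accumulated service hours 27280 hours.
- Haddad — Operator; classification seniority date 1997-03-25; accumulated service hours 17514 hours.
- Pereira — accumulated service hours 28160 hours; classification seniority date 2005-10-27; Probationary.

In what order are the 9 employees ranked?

By classification: Delgado (Lead Hand); then Haddad, Moreau, Chaudhari and Osei (Operator); then Farouk (Helper); then Quinn, Ivanova and Pereira (Probationary).
Among Haddad, Moreau, Chaudhari and Osei, by classification seniority date (earlier first): Haddad (1997-03-25) before Moreau (2001-03-22) before Chaudhari and Osei (2004-05-26).
Among Chaudhari and Osei, by accumulated service hours (higher first): Chaudhari (34383 hours) before Osei (16888 hours).
Among Quinn, Ivanova and Pereira, by classification seniority date (earlier first): Quinn (2003-10-01) before Ivanova and Pereira (2005-10-27).
Among Ivanova and Pereira, by accumulated service hours (higher first): Ivanova (29370 hours) before Pereira (28160 hours).
Full order: Delgado, Haddad, Moreau, Chaudhari, Osei, Farouk, Quinn, Ivanova, Pereira.

Delgado, Haddad, Moreau, Chaudhari, Osei, Farouk, Quinn, Ivanova, Pereira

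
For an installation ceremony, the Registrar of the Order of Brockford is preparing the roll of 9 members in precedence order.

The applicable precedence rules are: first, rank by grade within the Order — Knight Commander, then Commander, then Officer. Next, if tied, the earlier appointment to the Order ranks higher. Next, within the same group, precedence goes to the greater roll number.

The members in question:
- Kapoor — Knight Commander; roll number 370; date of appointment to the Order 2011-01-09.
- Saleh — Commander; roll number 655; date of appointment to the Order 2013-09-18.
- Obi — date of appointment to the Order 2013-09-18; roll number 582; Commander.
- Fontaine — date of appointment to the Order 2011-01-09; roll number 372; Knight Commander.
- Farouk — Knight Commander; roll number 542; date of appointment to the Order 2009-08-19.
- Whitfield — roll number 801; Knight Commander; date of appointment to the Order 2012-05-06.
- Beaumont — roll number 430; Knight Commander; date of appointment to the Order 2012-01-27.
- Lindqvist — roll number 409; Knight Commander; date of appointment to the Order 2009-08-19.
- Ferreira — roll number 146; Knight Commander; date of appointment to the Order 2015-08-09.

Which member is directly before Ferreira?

Whitfield

By grade within the Order: Farouk, Lindqvist, Fontaine, Kapoor, Beaumont, Whitfield and Ferreira (Knight Commander); then Saleh and Obi (Commander).
Among Farouk, Lindqvist, Fontaine, Kapoor, Beaumont, Whitfield and Ferreira, by date of appointment to the Order (earlier first): Farouk and Lindqvist (2009-08-19) before Fontaine and Kapoor (2011-01-09) before Beaumont (2012-01-27) before Whitfield (2012-05-06) before Ferreira (2015-08-09).
Among Farouk and Lindqvist, by roll number (higher first): Farouk (542) before Lindqvist (409).
Among Fontaine and Kapoor, by roll number (higher first): Fontaine (372) before Kapoor (370).
Saleh and Obi both have date of appointment to the Order 2013-09-18, so the next rule applies.
Among Saleh and Obi, by roll number (higher first): Saleh (655) before Obi (582).
Order: Farouk, Lindqvist, Fontaine, Kapoor, Beaumont, Whitfield, Ferreira, Saleh, Obi.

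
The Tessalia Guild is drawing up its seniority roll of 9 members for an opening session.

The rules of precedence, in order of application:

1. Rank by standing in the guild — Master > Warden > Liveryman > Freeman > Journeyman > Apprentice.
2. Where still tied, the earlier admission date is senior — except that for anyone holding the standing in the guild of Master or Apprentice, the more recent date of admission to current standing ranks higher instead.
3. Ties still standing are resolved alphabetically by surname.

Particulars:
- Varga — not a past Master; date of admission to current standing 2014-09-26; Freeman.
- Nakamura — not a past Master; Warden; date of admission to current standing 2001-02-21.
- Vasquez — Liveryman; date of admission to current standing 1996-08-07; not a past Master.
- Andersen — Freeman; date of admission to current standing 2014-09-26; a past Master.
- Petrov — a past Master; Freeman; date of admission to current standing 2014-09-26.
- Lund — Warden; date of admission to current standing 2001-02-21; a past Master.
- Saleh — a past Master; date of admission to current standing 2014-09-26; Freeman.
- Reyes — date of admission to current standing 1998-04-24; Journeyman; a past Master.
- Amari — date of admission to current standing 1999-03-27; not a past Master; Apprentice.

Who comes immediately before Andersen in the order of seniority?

By standing in the guild: Lund and Nakamura (Warden); then Vasquez (Liveryman); then Andersen, Petrov, Saleh and Varga (Freeman); then Reyes (Journeyman); then Amari (Apprentice).
Lund and Nakamura both have date of admission to current standing 2001-02-21, so the next rule applies.
Among Lund and Nakamura, alphabetically by surname: Lund before Nakamura.
Andersen, Petrov, Saleh and Varga all have date of admission to current standing 2014-09-26, so the next rule applies.
Among Andersen, Petrov, Saleh and Varga, alphabetically by surname: Andersen before Petrov before Saleh before Varga.
Order: Lund, Nakamura, Vasquez, Andersen, Petrov, Saleh, Varga, Reyes, Amari.

Vasquez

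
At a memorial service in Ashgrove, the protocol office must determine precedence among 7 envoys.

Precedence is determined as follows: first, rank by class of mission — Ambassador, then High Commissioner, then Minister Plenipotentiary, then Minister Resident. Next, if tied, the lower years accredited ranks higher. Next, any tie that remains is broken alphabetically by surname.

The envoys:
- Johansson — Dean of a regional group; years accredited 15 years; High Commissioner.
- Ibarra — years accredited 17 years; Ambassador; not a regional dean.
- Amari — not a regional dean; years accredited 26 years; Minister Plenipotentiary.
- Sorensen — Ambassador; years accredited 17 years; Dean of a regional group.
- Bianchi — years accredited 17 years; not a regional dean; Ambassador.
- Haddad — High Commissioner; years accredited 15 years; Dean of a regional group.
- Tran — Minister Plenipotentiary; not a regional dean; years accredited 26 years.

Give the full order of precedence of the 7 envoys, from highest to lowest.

Bianchi, Ibarra, Sorensen, Haddad, Johansson, Amari, Tran

By class of mission: Bianchi, Ibarra and Sorensen (Ambassador); then Haddad and Johansson (High Commissioner); then Amari and Tran (Minister Plenipotentiary).
Bianchi, Ibarra and Sorensen all have years accredited 17 years, so the next rule applies.
Among Bianchi, Ibarra and Sorensen, alphabetically by surname: Bianchi before Ibarra before Sorensen.
Haddad and Johansson both have years accredited 15 years, so the next rule applies.
Among Haddad and Johansson, alphabetically by surname: Haddad before Johansson.
Amari and Tran both have years accredited 26 years, so the next rule applies.
Among Amari and Tran, alphabetically by surname: Amari before Tran.
Full order: Bianchi, Ibarra, Sorensen, Haddad, Johansson, Amari, Tran.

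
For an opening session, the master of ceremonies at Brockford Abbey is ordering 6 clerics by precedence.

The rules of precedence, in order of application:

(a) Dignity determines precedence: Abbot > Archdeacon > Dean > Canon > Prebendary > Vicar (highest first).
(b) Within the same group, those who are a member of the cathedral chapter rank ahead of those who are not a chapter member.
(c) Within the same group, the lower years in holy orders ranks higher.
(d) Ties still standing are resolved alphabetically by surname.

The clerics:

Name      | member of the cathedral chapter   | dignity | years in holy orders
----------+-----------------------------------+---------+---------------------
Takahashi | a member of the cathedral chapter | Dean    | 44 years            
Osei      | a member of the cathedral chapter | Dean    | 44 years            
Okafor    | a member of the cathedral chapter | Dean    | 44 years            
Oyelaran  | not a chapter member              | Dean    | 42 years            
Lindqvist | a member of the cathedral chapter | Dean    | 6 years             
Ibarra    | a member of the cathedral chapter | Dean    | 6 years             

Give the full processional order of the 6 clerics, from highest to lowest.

By dignity: Ibarra, Lindqvist, Okafor, Osei, Takahashi and Oyelaran (Dean).
Among Ibarra, Lindqvist, Okafor, Osei, Takahashi and Oyelaran, a member of the cathedral chapter before not a chapter member: Ibarra, Lindqvist, Okafor, Osei and Takahashi (a member of the cathedral chapter) before Oyelaran (not a chapter member).
Among Ibarra, Lindqvist, Okafor, Osei and Takahashi, by years in holy orders (lower first): Ibarra and Lindqvist (6 years) before Okafor, Osei and Takahashi (44 years).
Among Ibarra and Lindqvist, alphabetically by surname: Ibarra before Lindqvist.
Among Okafor, Osei and Takahashi, alphabetically by surname: Okafor before Osei before Takahashi.
Full order: Ibarra, Lindqvist, Okafor, Osei, Takahashi, Oyelaran.

Ibarra, Lindqvist, Okafor, Osei, Takahashi, Oyelaran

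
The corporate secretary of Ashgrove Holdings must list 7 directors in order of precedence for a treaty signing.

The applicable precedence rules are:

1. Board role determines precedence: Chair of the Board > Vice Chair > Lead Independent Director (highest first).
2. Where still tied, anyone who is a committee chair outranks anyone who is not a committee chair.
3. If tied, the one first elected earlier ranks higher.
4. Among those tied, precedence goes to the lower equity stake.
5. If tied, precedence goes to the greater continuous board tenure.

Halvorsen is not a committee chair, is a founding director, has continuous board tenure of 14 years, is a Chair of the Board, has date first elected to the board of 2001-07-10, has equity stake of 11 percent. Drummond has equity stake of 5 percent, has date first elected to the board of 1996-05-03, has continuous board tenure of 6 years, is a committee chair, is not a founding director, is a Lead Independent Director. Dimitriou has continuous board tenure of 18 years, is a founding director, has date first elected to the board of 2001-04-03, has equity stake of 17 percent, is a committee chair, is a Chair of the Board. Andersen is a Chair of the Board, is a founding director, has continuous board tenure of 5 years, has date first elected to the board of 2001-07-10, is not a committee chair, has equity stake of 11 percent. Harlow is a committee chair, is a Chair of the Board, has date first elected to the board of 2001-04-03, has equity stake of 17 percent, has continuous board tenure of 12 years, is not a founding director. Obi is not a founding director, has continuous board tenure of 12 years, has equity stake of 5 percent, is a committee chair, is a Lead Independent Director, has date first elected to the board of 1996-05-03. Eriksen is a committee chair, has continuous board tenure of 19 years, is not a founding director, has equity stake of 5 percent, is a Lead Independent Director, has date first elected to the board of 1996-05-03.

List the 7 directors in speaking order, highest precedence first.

Dimitriou, Harlow, Halvorsen, Andersen, Eriksen, Obi, Drummond

By board role: Dimitriou, Harlow, Halvorsen and Andersen (Chair of the Board); then Eriksen, Obi and Drummond (Lead Independent Director).
Among Dimitriou, Harlow, Halvorsen and Andersen, a committee chair before not a committee chair: Dimitriou and Harlow (a committee chair) before Halvorsen and Andersen (not a committee chair).
Dimitriou and Harlow both have date first elected to the board 2001-04-03, so the next rule applies.
Dimitriou and Harlow both have equity stake 17 percent, so the next rule applies.
Among Dimitriou and Harlow, by continuous board tenure (higher first): Dimitriou (18 years) before Harlow (12 years).
Halvorsen and Andersen both have date first elected to the board 2001-07-10, so the next rule applies.
Halvorsen and Andersen both have equity stake 11 percent, so the next rule applies.
Among Halvorsen and Andersen, by continuous board tenure (higher first): Halvorsen (14 years) before Andersen (5 years).
Eriksen, Obi and Drummond are each a committee chair, so the next rule applies.
Eriksen, Obi and Drummond all have date first elected to the board 1996-05-03, so the next rule applies.
Eriksen, Obi and Drummond all have equity stake 5 percent, so the next rule applies.
Among Eriksen, Obi and Drummond, by continuous board tenure (higher first): Eriksen (19 years) before Obi (12 years) before Drummond (6 years).
Full order: Dimitriou, Harlow, Halvorsen, Andersen, Eriksen, Obi, Drummond.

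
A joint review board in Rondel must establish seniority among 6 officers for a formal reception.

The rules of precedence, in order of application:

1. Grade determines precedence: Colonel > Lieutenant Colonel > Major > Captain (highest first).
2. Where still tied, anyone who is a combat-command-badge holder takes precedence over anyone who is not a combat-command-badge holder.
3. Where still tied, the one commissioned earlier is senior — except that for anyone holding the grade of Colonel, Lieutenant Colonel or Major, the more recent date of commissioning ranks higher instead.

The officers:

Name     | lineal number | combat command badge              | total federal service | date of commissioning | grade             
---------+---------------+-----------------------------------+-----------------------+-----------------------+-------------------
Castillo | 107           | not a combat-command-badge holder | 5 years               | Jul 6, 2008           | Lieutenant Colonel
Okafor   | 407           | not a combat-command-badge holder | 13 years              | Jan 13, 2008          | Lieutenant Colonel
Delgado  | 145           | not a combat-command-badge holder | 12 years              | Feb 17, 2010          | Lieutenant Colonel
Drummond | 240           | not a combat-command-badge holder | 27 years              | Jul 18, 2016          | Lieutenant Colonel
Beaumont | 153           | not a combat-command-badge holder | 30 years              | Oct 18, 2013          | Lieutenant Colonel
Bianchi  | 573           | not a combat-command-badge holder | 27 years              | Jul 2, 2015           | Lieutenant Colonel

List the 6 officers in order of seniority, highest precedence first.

Drummond, Bianchi, Beaumont, Delgado, Castillo, Okafor

By grade: Drummond, Bianchi, Beaumont, Delgado, Castillo and Okafor (Lieutenant Colonel).
Drummond, Bianchi, Beaumont, Delgado, Castillo and Okafor are each not a combat-command-badge holder, so the next rule applies.
Among Drummond, Bianchi, Beaumont, Delgado, Castillo and Okafor, by date of commissioning (later first) (reversed rule for this group): Drummond (Jul 18, 2016) before Bianchi (Jul 2, 2015) before Beaumont (Oct 18, 2013) before Delgado (Feb 17, 2010) before Castillo (Jul 6, 2008) before Okafor (Jan 13, 2008).
Full order: Drummond, Bianchi, Beaumont, Delgado, Castillo, Okafor.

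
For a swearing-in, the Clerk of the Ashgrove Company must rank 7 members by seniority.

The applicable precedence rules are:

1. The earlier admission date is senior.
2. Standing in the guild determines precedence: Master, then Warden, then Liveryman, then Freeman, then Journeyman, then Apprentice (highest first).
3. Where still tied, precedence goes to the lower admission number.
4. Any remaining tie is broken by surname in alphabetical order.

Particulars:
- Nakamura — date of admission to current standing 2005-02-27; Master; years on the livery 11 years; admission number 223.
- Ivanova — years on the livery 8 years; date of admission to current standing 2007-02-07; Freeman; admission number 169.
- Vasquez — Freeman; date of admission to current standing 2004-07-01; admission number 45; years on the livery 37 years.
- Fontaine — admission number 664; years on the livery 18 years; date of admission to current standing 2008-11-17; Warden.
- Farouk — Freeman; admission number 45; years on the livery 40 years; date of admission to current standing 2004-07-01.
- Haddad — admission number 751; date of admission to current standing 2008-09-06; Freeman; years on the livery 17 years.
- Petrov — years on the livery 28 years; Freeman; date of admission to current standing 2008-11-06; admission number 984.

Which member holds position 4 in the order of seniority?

By date of admission to current standing (earlier first): Farouk and Vasquez (both 2004-07-01); then Nakamura (2005-02-27); then Ivanova (2007-02-07); then Haddad (2008-09-06); then Petrov (2008-11-06); then Fontaine (2008-11-17).
Farouk and Vasquez are each Freeman, so the next rule applies.
Farouk and Vasquez both have admission number 45, so the next rule applies.
Among Farouk and Vasquez, alphabetically by surname: Farouk before Vasquez.
Order: Farouk, Vasquez, Nakamura, Ivanova, Haddad, Petrov, Fontaine.

Ivanova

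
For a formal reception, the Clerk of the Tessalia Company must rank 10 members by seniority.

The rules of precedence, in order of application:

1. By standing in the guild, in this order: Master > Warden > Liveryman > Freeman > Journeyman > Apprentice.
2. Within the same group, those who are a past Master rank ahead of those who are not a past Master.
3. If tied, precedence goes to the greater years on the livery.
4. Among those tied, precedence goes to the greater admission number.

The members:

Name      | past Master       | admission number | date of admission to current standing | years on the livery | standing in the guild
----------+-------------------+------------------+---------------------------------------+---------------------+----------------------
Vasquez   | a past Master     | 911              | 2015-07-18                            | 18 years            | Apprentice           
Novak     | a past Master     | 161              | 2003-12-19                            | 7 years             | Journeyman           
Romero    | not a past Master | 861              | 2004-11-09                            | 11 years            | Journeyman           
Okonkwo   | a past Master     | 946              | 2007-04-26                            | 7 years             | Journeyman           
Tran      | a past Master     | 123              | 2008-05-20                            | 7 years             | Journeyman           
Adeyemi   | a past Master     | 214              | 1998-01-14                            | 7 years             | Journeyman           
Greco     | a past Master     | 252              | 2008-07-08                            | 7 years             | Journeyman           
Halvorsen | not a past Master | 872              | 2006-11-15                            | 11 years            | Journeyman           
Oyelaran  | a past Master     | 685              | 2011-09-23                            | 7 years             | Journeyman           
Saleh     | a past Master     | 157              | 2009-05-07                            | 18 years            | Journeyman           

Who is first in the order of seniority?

By standing in the guild: Saleh, Okonkwo, Oyelaran, Greco, Adeyemi, Novak, Tran, Halvorsen and Romero (Journeyman); then Vasquez (Apprentice).
Among Saleh, Okonkwo, Oyelaran, Greco, Adeyemi, Novak, Tran, Halvorsen and Romero, a past Master before not a past Master: Saleh, Okonkwo, Oyelaran, Greco, Adeyemi, Novak and Tran (a past Master) before Halvorsen and Romero (not a past Master).
Among Saleh, Okonkwo, Oyelaran, Greco, Adeyemi, Novak and Tran, by years on the livery (higher first): Saleh (18 years) before Okonkwo, Oyelaran, Greco, Adeyemi, Novak and Tran (7 years).
Among Okonkwo, Oyelaran, Greco, Adeyemi, Novak and Tran, by admission number (higher first): Okonkwo (946) before Oyelaran (685) before Greco (252) before Adeyemi (214) before Novak (161) before Tran (123).
Halvorsen and Romero both have years on the livery 11 years, so the next rule applies.
Among Halvorsen and Romero, by admission number (higher first): Halvorsen (872) before Romero (861).
Order: Saleh, Okonkwo, Oyelaran, Greco, Adeyemi, Novak, Tran, Halvorsen, Romero, Vasquez.

Saleh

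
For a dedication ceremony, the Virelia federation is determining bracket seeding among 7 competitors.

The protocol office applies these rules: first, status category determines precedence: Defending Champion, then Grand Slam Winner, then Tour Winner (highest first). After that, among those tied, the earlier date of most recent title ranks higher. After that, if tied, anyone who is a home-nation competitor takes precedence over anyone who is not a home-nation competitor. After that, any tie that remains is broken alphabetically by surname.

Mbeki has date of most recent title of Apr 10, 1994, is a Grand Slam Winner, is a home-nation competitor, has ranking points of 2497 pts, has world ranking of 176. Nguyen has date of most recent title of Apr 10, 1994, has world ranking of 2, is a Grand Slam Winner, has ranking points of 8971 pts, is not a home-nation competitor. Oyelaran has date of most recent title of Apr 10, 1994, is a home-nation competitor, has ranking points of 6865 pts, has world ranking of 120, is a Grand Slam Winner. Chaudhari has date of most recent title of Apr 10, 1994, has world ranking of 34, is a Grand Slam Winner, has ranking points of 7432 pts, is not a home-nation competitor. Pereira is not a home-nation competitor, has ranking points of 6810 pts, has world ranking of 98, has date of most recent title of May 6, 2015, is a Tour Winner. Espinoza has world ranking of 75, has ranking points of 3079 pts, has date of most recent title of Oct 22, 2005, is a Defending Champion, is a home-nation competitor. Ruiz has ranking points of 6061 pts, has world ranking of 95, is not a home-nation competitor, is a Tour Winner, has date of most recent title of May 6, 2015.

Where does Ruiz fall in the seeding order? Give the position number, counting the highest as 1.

7

By status category: Espinoza (Defending Champion); then Mbeki, Oyelaran, Chaudhari and Nguyen (Grand Slam Winner); then Pereira and Ruiz (Tour Winner).
Mbeki, Oyelaran, Chaudhari and Nguyen all have date of most recent title Apr 10, 1994, so the next rule applies.
Among Mbeki, Oyelaran, Chaudhari and Nguyen, a home-nation competitor before not a home-nation competitor: Mbeki and Oyelaran (a home-nation competitor) before Chaudhari and Nguyen (not a home-nation competitor).
Among Mbeki and Oyelaran, alphabetically by surname: Mbeki before Oyelaran.
Among Chaudhari and Nguyen, alphabetically by surname: Chaudhari before Nguyen.
Pereira and Ruiz both have date of most recent title May 6, 2015, so the next rule applies.
Pereira and Ruiz are each not a home-nation competitor, so the next rule applies.
Among Pereira and Ruiz, alphabetically by surname: Pereira before Ruiz.
Order: Espinoza, Mbeki, Oyelaran, Chaudhari, Nguyen, Pereira, Ruiz. So position 7.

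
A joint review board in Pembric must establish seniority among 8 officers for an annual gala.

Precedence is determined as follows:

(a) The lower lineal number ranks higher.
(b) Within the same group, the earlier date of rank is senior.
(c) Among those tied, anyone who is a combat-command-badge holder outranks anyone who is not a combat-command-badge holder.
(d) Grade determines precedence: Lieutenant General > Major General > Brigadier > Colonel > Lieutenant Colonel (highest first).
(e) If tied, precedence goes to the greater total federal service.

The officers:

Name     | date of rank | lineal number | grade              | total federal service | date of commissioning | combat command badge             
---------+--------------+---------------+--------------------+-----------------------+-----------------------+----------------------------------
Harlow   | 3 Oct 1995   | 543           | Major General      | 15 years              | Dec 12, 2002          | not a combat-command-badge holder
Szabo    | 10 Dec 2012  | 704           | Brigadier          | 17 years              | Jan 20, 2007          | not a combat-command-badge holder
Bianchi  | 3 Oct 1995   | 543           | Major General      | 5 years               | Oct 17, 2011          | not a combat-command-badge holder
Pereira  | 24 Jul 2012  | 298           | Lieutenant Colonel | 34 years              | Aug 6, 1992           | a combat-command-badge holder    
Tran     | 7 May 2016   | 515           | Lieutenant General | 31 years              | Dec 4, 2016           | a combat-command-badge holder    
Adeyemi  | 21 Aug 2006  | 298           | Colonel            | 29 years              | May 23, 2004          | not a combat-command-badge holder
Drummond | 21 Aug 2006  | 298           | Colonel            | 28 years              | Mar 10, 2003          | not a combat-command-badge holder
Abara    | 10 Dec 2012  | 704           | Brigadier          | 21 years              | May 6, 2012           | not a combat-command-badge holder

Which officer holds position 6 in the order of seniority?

Bianchi

By lineal number (lower first): Adeyemi, Drummond and Pereira (each 298); then Tran (515); then Harlow and Bianchi (both 543); then Abara and Szabo (both 704).
Among Adeyemi, Drummond and Pereira, by date of rank (earlier first): Adeyemi and Drummond (21 Aug 2006) before Pereira (24 Jul 2012).
Adeyemi and Drummond are each not a combat-command-badge holder, so the next rule applies.
Adeyemi and Drummond are each Colonel, so the next rule applies.
Among Adeyemi and Drummond, by total federal service (higher first): Adeyemi (29 years) before Drummond (28 years).
Harlow and Bianchi both have date of rank 3 Oct 1995, so the next rule applies.
Harlow and Bianchi are each not a combat-command-badge holder, so the next rule applies.
Harlow and Bianchi are each Major General, so the next rule applies.
Among Harlow and Bianchi, by total federal service (higher first): Harlow (15 years) before Bianchi (5 years).
Abara and Szabo both have date of rank 10 Dec 2012, so the next rule applies.
Abara and Szabo are each not a combat-command-badge holder, so the next rule applies.
Abara and Szabo are each Brigadier, so the next rule applies.
Among Abara and Szabo, by total federal service (higher first): Abara (21 years) before Szabo (17 years).
Order: Adeyemi, Drummond, Pereira, Tran, Harlow, Bianchi, Abara, Szabo.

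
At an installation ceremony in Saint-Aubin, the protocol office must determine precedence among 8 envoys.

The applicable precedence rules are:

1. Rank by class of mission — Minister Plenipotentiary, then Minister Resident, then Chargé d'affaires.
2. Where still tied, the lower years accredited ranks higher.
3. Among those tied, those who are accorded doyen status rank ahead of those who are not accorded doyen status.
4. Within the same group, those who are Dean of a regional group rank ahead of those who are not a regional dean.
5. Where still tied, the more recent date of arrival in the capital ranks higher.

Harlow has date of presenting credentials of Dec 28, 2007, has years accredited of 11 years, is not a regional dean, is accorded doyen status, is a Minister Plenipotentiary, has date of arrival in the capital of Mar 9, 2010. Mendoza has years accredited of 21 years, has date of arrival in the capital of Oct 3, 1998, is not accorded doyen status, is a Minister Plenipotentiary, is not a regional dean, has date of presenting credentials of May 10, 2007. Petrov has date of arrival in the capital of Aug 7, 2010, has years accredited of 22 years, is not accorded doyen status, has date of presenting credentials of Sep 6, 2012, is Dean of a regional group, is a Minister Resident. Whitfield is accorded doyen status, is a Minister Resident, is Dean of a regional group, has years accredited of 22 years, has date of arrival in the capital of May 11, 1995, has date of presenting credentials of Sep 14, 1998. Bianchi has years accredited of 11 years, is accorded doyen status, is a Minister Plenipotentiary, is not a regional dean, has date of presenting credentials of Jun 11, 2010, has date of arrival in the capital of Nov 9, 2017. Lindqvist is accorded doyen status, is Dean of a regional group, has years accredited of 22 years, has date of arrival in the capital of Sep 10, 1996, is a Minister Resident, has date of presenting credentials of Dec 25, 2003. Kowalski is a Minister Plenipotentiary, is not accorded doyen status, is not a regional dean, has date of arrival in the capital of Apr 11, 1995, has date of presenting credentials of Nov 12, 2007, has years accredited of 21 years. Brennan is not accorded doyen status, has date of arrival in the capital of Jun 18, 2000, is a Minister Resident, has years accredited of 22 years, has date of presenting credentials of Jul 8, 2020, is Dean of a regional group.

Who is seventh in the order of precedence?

Petrov

By class of mission: Bianchi, Harlow, Mendoza and Kowalski (Minister Plenipotentiary); then Lindqvist, Whitfield, Petrov and Brennan (Minister Resident).
Among Bianchi, Harlow, Mendoza and Kowalski, by years accredited (lower first): Bianchi and Harlow (11 years) before Mendoza and Kowalski (21 years).
Bianchi and Harlow are each accorded doyen status, so the next rule applies.
Bianchi and Harlow are each not a regional dean, so the next rule applies.
Among Bianchi and Harlow, by date of arrival in the capital (later first): Bianchi (Nov 9, 2017) before Harlow (Mar 9, 2010).
Mendoza and Kowalski are each not accorded doyen status, so the next rule applies.
Mendoza and Kowalski are each not a regional dean, so the next rule applies.
Among Mendoza and Kowalski, by date of arrival in the capital (later first): Mendoza (Oct 3, 1998) before Kowalski (Apr 11, 1995).
Lindqvist, Whitfield, Petrov and Brennan all have years accredited 22 years, so the next rule applies.
Among Lindqvist, Whitfield, Petrov and Brennan, accorded doyen status before not accorded doyen status: Lindqvist and Whitfield (accorded doyen status) before Petrov and Brennan (not accorded doyen status).
Lindqvist and Whitfield are each Dean of a regional group, so the next rule applies.
Among Lindqvist and Whitfield, by date of arrival in the capital (later first): Lindqvist (Sep 10, 1996) before Whitfield (May 11, 1995).
Petrov and Brennan are each Dean of a regional group, so the next rule applies.
Among Petrov and Brennan, by date of arrival in the capital (later first): Petrov (Aug 7, 2010) before Brennan (Jun 18, 2000).
Order: Bianchi, Harlow, Mendoza, Kowalski, Lindqvist, Whitfield, Petrov, Brennan.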